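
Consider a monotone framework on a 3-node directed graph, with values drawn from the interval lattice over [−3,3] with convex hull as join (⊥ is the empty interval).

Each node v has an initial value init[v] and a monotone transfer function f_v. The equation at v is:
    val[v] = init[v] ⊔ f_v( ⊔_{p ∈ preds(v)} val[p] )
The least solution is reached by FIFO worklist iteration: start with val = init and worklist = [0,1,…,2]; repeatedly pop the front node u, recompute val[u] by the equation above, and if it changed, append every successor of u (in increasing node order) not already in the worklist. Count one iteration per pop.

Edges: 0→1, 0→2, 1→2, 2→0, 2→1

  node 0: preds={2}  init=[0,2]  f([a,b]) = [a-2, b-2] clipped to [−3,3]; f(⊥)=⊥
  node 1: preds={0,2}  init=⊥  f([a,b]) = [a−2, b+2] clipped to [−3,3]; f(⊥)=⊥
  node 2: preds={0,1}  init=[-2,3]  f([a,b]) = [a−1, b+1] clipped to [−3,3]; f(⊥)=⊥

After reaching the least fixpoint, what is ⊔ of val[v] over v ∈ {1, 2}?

Iteration log — 5 steps:
  step 1. node 0  ⊔preds=[-2,3]  new=[-3,2]  old=[0,2]  +wl: 
  step 2. node 1  ⊔preds=[-3,3]  new=[-3,3]  old=⊥  +wl: 
  step 3. node 2  ⊔preds=[-3,3]  new=[-3,3]  old=[-2,3]  +wl: 0,1
  step 4. node 0  ⊔preds=[-3,3]  new=[-3,2]  stable
  step 5. node 1  ⊔preds=[-3,3]  new=[-3,3]  stable

Least fixpoint reached:
  node 0: [-3,2]
  node 1: [-3,3]
  node 2: [-3,3]

[-3,3]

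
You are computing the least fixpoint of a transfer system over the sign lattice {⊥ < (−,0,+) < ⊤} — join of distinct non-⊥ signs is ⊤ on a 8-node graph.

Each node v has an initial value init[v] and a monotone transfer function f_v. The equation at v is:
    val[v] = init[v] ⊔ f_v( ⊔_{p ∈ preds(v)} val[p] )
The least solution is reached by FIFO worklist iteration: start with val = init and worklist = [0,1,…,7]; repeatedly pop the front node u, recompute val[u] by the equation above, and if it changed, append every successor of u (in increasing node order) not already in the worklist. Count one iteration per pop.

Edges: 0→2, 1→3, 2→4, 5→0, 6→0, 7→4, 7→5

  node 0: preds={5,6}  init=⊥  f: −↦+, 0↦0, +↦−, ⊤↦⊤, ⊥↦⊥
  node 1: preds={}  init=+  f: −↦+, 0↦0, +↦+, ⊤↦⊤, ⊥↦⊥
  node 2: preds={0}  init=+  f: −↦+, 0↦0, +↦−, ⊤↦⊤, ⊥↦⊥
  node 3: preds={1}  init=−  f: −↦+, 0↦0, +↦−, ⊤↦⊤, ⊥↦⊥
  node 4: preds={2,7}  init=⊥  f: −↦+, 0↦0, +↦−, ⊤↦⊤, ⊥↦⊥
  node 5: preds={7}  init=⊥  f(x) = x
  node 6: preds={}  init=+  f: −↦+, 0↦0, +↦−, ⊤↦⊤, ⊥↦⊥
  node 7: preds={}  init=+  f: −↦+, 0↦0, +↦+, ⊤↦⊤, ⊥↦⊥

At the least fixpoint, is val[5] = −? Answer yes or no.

Worklist (9 pops):
  #1 pop 0: in=+ → − (was ⊥); enqueue []
  #2 pop 1: in=⊥ → + (no change)
  #3 pop 2: in=− → + (no change)
  #4 pop 3: in=+ → − (no change)
  #5 pop 4: in=+ → − (was ⊥); enqueue []
  #6 pop 5: in=+ → + (was ⊥); enqueue [0]
  #7 pop 6: in=⊥ → + (no change)
  #8 pop 7: in=⊥ → + (no change)
  #9 pop 0: in=+ → − (no change)

Fixpoint:
  val[0] = −
  val[1] = +
  val[2] = +
  val[3] = −
  val[4] = −
  val[5] = +
  val[6] = +
  val[7] = +

no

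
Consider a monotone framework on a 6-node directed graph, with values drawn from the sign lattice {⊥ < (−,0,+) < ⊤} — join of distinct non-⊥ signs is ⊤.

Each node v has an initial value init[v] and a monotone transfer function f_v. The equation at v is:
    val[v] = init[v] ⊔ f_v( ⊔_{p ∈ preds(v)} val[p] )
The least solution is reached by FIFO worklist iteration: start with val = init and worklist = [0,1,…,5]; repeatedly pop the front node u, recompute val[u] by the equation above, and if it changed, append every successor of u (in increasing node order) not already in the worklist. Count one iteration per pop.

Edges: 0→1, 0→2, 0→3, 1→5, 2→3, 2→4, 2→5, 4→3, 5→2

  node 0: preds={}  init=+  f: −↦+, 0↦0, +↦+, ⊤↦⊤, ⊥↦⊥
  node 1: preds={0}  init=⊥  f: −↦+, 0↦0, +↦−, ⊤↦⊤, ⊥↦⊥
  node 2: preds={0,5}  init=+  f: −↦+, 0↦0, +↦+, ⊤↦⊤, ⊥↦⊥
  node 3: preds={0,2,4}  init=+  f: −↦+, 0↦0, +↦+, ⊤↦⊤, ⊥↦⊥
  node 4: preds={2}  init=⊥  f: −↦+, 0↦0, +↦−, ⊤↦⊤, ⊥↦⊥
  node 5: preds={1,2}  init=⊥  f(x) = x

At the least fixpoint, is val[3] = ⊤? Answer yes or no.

Trace (12 dequeues):
  [1] u=0 | in ⊥ | out + | ==
  [2] u=1 | in + | out − | prev ⊥ | push {}
  [3] u=2 | in + | out + | ==
  [4] u=3 | in + | out + | ==
  [5] u=4 | in + | out − | prev ⊥ | push {3}
  [6] u=5 | in ⊤ | out ⊤ | prev ⊥ | push {2}
  [7] u=3 | in ⊤ | out ⊤ | prev + | push {}
  [8] u=2 | in ⊤ | out ⊤ | prev + | push {3,4,5}
  [9] u=3 | in ⊤ | out ⊤ | ==
  [10] u=4 | in ⊤ | out ⊤ | prev − | push {3}
  [11] u=5 | in ⊤ | out ⊤ | ==
  [12] u=3 | in ⊤ | out ⊤ | ==

Converged values:
  [0] +
  [1] −
  [2] ⊤
  [3] ⊤
  [4] ⊤
  [5] ⊤

yes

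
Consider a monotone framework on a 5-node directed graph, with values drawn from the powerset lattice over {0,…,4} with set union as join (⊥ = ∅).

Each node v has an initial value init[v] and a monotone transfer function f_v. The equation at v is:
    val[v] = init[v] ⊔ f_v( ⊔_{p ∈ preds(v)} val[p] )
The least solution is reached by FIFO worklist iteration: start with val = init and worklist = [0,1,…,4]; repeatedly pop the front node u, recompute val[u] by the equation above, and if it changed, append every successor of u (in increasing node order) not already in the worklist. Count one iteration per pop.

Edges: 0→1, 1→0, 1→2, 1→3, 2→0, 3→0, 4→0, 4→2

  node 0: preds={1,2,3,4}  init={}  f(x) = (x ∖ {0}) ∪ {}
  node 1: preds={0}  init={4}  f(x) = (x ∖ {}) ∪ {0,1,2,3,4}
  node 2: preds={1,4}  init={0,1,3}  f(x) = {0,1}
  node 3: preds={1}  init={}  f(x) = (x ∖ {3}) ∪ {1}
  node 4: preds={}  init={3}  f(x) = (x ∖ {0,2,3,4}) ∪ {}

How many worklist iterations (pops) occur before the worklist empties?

7

Worklist (7 pops):
  #1 pop 0: in={0,1,3,4} → {1,3,4} (was {}); enqueue []
  #2 pop 1: in={1,3,4} → {0,1,2,3,4} (was {4}); enqueue [0]
  #3 pop 2: in={0,1,2,3,4} → {0,1,3} (no change)
  #4 pop 3: in={0,1,2,3,4} → {0,1,2,4} (was {}); enqueue []
  #5 pop 4: in={} → {3} (no change)
  #6 pop 0: in={0,1,2,3,4} → {1,2,3,4} (was {1,3,4}); enqueue [1]
  #7 pop 1: in={1,2,3,4} → {0,1,2,3,4} (no change)

Fixpoint:
  val[0] = {1,2,3,4}
  val[1] = {0,1,2,3,4}
  val[2] = {0,1,3}
  val[3] = {0,1,2,4}
  val[4] = {3}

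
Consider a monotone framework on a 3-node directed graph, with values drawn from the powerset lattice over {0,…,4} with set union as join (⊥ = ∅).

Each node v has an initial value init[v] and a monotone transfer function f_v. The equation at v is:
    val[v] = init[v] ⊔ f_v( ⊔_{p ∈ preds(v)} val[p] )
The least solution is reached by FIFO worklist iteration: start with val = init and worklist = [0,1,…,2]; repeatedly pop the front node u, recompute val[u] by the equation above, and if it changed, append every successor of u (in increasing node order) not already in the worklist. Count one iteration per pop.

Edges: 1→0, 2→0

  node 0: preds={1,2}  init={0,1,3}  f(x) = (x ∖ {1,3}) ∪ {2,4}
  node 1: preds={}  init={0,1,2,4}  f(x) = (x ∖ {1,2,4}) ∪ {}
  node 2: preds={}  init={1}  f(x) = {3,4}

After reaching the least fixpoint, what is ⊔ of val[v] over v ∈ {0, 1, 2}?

Iteration log — 4 steps:
  step 1. node 0  ⊔preds={0,1,2,4}  new={0,1,2,3,4}  old={0,1,3}  +wl: 
  step 2. node 1  ⊔preds={}  new={0,1,2,4}  stable
  step 3. node 2  ⊔preds={}  new={1,3,4}  old={1}  +wl: 0
  step 4. node 0  ⊔preds={0,1,2,3,4}  new={0,1,2,3,4}  stable

Least fixpoint reached:
  node 0: {0,1,2,3,4}
  node 1: {0,1,2,4}
  node 2: {1,3,4}

{0,1,2,3,4}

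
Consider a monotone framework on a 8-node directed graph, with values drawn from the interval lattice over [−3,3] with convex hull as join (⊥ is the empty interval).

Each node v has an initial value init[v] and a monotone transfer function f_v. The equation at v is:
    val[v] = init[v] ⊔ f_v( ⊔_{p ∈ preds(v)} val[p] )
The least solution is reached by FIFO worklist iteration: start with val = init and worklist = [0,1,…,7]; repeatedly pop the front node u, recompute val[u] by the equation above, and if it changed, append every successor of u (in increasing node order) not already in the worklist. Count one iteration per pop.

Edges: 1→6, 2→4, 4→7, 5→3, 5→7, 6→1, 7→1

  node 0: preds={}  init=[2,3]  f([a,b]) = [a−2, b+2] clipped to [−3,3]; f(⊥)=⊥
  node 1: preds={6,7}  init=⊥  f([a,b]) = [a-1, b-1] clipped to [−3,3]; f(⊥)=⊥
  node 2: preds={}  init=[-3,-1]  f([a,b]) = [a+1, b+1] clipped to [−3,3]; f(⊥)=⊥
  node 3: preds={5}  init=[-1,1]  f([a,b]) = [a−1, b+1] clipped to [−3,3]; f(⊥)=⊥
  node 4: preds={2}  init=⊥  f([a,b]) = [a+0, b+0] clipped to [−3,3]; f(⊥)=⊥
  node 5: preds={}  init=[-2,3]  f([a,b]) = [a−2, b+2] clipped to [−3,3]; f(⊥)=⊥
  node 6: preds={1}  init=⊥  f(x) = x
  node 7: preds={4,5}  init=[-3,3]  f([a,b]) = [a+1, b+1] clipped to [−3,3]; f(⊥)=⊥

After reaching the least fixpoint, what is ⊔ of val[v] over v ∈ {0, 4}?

Trace (9 dequeues):
  [1] u=0 | in ⊥ | out [2,3] | ==
  [2] u=1 | in [-3,3] | out [-3,2] | prev ⊥ | push {}
  [3] u=2 | in ⊥ | out [-3,-1] | ==
  [4] u=3 | in [-2,3] | out [-3,3] | prev [-1,1] | push {}
  [5] u=4 | in [-3,-1] | out [-3,-1] | prev ⊥ | push {}
  [6] u=5 | in ⊥ | out [-2,3] | ==
  [7] u=6 | in [-3,2] | out [-3,2] | prev ⊥ | push {1}
  [8] u=7 | in [-3,3] | out [-3,3] | ==
  [9] u=1 | in [-3,3] | out [-3,2] | ==

Converged values:
  [0] [2,3]
  [1] [-3,2]
  [2] [-3,-1]
  [3] [-3,3]
  [4] [-3,-1]
  [5] [-2,3]
  [6] [-3,2]
  [7] [-3,3]

[-3,3]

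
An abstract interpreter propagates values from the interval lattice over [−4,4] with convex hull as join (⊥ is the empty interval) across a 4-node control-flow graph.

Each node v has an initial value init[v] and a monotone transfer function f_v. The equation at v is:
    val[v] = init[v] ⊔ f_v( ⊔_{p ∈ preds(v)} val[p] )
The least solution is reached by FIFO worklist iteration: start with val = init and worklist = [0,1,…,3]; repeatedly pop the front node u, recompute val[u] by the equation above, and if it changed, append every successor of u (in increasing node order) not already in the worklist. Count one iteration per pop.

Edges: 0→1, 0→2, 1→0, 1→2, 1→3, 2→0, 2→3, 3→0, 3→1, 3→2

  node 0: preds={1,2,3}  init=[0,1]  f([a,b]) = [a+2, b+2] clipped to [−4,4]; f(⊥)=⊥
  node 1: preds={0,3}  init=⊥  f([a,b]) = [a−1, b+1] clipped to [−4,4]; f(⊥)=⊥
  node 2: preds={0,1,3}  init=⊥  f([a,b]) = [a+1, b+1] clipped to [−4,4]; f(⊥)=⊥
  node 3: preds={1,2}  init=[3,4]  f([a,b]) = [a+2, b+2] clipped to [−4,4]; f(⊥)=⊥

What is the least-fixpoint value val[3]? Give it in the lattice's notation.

[1,4]

Worklist (7 pops):
  #1 pop 0: in=[3,4] → [0,4] (was [0,1]); enqueue []
  #2 pop 1: in=[0,4] → [-1,4] (was ⊥); enqueue [0]
  #3 pop 2: in=[-1,4] → [0,4] (was ⊥); enqueue []
  #4 pop 3: in=[-1,4] → [1,4] (was [3,4]); enqueue [1,2]
  #5 pop 0: in=[-1,4] → [0,4] (no change)
  #6 pop 1: in=[0,4] → [-1,4] (no change)
  #7 pop 2: in=[-1,4] → [0,4] (no change)

Fixpoint:
  val[0] = [0,4]
  val[1] = [-1,4]
  val[2] = [0,4]
  val[3] = [1,4]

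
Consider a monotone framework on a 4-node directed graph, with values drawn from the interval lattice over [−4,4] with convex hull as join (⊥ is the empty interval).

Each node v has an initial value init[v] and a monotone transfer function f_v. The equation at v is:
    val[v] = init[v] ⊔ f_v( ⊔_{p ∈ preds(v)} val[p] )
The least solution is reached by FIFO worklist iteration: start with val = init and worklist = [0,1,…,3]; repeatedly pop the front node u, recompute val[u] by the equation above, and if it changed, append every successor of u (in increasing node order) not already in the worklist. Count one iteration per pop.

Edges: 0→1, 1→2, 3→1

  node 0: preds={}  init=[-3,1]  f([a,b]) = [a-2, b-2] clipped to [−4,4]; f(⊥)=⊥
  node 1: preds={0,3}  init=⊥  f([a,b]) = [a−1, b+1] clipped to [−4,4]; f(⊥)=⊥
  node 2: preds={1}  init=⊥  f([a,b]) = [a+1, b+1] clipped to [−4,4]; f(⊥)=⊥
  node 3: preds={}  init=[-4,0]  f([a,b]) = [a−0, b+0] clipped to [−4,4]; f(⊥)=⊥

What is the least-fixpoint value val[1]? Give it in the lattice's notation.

Worklist (4 pops):
  #1 pop 0: in=⊥ → [-3,1] (no change)
  #2 pop 1: in=[-4,1] → [-4,2] (was ⊥); enqueue []
  #3 pop 2: in=[-4,2] → [-3,3] (was ⊥); enqueue []
  #4 pop 3: in=⊥ → [-4,0] (no change)

Fixpoint:
  val[0] = [-3,1]
  val[1] = [-4,2]
  val[2] = [-3,3]
  val[3] = [-4,0]

[-4,2]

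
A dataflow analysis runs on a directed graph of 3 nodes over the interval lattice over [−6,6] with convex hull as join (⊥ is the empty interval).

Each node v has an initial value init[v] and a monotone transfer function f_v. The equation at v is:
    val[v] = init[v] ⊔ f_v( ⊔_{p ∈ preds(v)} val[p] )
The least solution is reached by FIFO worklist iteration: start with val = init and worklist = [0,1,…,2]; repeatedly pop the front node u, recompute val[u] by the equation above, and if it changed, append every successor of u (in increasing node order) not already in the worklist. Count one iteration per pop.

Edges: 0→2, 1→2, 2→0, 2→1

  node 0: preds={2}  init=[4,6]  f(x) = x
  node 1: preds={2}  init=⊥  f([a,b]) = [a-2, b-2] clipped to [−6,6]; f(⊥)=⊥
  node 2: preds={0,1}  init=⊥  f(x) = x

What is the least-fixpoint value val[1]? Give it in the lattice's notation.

[-6,4]

Iteration log — 21 steps:
  step 1. node 0  ⊔preds=⊥  new=[4,6]  stable
  step 2. node 1  ⊔preds=⊥  new=⊥  stable
  step 3. node 2  ⊔preds=[4,6]  new=[4,6]  old=⊥  +wl: 0,1
  step 4. node 0  ⊔preds=[4,6]  new=[4,6]  stable
  step 5. node 1  ⊔preds=[4,6]  new=[2,4]  old=⊥  +wl: 2
  step 6. node 2  ⊔preds=[2,6]  new=[2,6]  old=[4,6]  +wl: 0,1
  step 7. node 0  ⊔preds=[2,6]  new=[2,6]  old=[4,6]  +wl: 2
  step 8. node 1  ⊔preds=[2,6]  new=[0,4]  old=[2,4]  +wl: 
  step 9. node 2  ⊔preds=[0,6]  new=[0,6]  old=[2,6]  +wl: 0,1
  step 10. node 0  ⊔preds=[0,6]  new=[0,6]  old=[2,6]  +wl: 2
  step 11. node 1  ⊔preds=[0,6]  new=[-2,4]  old=[0,4]  +wl: 
  step 12. node 2  ⊔preds=[-2,6]  new=[-2,6]  old=[0,6]  +wl: 0,1
  step 13. node 0  ⊔preds=[-2,6]  new=[-2,6]  old=[0,6]  +wl: 2
  step 14. node 1  ⊔preds=[-2,6]  new=[-4,4]  old=[-2,4]  +wl: 
  step 15. node 2  ⊔preds=[-4,6]  new=[-4,6]  old=[-2,6]  +wl: 0,1
  step 16. node 0  ⊔preds=[-4,6]  new=[-4,6]  old=[-2,6]  +wl: 2
  step 17. node 1  ⊔preds=[-4,6]  new=[-6,4]  old=[-4,4]  +wl: 
  step 18. node 2  ⊔preds=[-6,6]  new=[-6,6]  old=[-4,6]  +wl: 0,1
  step 19. node 0  ⊔preds=[-6,6]  new=[-6,6]  old=[-4,6]  +wl: 2
  step 20. node 1  ⊔preds=[-6,6]  new=[-6,4]  stable
  step 21. node 2  ⊔preds=[-6,6]  new=[-6,6]  stable

Least fixpoint reached:
  node 0: [-6,6]
  node 1: [-6,4]
  node 2: [-6,6]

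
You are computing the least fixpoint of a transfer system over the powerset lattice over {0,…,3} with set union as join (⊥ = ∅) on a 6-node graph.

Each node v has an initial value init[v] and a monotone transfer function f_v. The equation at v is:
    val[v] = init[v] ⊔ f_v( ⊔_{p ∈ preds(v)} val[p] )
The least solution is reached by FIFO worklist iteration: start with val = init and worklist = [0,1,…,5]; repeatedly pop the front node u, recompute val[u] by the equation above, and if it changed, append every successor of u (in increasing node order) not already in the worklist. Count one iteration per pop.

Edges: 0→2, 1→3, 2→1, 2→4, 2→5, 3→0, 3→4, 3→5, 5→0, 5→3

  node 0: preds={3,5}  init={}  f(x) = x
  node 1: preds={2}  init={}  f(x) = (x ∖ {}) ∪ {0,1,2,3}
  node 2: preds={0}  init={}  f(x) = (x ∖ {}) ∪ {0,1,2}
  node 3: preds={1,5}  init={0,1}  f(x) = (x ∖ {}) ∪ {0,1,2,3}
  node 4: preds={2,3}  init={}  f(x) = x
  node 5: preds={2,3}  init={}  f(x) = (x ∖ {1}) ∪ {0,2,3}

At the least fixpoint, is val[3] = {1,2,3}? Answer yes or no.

Worklist (13 pops):
  #1 pop 0: in={0,1} → {0,1} (was {}); enqueue []
  #2 pop 1: in={} → {0,1,2,3} (was {}); enqueue []
  #3 pop 2: in={0,1} → {0,1,2} (was {}); enqueue [1]
  #4 pop 3: in={0,1,2,3} → {0,1,2,3} (was {0,1}); enqueue [0]
  #5 pop 4: in={0,1,2,3} → {0,1,2,3} (was {}); enqueue []
  #6 pop 5: in={0,1,2,3} → {0,2,3} (was {}); enqueue [3]
  #7 pop 1: in={0,1,2} → {0,1,2,3} (no change)
  #8 pop 0: in={0,1,2,3} → {0,1,2,3} (was {0,1}); enqueue [2]
  #9 pop 3: in={0,1,2,3} → {0,1,2,3} (no change)
  #10 pop 2: in={0,1,2,3} → {0,1,2,3} (was {0,1,2}); enqueue [1,4,5]
  #11 pop 1: in={0,1,2,3} → {0,1,2,3} (no change)
  #12 pop 4: in={0,1,2,3} → {0,1,2,3} (no change)
  #13 pop 5: in={0,1,2,3} → {0,2,3} (no change)

Fixpoint:
  val[0] = {0,1,2,3}
  val[1] = {0,1,2,3}
  val[2] = {0,1,2,3}
  val[3] = {0,1,2,3}
  val[4] = {0,1,2,3}
  val[5] = {0,2,3}

no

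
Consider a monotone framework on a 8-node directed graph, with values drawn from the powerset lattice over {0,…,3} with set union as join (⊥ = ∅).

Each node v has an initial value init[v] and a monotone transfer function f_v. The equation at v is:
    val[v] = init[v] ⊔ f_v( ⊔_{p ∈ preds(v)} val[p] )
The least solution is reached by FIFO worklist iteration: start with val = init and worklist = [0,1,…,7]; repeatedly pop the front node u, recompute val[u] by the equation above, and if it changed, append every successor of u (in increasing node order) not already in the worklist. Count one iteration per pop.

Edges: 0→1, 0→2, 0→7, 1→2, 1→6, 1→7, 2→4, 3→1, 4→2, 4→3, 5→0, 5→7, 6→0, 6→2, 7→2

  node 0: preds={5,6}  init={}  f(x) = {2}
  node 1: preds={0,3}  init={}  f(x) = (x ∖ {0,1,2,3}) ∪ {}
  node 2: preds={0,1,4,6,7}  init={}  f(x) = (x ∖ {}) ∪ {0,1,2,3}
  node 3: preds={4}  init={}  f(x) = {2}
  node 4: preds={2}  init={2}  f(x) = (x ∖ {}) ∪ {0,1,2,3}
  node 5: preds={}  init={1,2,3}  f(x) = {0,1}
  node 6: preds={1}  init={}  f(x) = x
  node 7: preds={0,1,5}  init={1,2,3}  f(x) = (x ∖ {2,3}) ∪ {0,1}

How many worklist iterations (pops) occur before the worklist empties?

Trace (12 dequeues):
  [1] u=0 | in {1,2,3} | out {2} | prev {} | push {}
  [2] u=1 | in {2} | out {} | ==
  [3] u=2 | in {1,2,3} | out {0,1,2,3} | prev {} | push {}
  [4] u=3 | in {2} | out {2} | prev {} | push {1}
  [5] u=4 | in {0,1,2,3} | out {0,1,2,3} | prev {2} | push {2,3}
  [6] u=5 | in {} | out {0,1,2,3} | prev {1,2,3} | push {0}
  [7] u=6 | in {} | out {} | ==
  [8] u=7 | in {0,1,2,3} | out {0,1,2,3} | prev {1,2,3} | push {}
  [9] u=1 | in {2} | out {} | ==
  [10] u=2 | in {0,1,2,3} | out {0,1,2,3} | ==
  [11] u=3 | in {0,1,2,3} | out {2} | ==
  [12] u=0 | in {0,1,2,3} | out {2} | ==

Converged values:
  [0] {2}
  [1] {}
  [2] {0,1,2,3}
  [3] {2}
  [4] {0,1,2,3}
  [5] {0,1,2,3}
  [6] {}
  [7] {0,1,2,3}

12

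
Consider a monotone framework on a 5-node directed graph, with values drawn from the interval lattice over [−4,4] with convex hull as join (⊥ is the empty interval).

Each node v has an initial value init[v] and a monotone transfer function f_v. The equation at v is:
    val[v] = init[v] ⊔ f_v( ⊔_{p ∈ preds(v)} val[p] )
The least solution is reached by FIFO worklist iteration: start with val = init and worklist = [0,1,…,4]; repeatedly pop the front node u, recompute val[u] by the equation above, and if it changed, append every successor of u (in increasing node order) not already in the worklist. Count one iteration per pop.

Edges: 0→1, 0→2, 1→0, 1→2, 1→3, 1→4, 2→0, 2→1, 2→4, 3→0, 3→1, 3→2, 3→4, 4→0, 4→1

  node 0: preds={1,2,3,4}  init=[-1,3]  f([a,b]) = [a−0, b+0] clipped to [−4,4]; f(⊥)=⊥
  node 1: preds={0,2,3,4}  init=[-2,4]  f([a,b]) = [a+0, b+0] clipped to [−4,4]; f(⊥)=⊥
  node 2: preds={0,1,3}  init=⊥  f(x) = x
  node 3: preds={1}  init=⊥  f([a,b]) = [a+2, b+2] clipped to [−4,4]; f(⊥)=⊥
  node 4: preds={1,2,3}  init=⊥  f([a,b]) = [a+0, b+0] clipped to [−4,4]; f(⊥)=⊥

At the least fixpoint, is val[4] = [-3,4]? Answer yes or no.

no

Iteration log — 8 steps:
  step 1. node 0  ⊔preds=[-2,4]  new=[-2,4]  old=[-1,3]  +wl: 
  step 2. node 1  ⊔preds=[-2,4]  new=[-2,4]  stable
  step 3. node 2  ⊔preds=[-2,4]  new=[-2,4]  old=⊥  +wl: 0,1
  step 4. node 3  ⊔preds=[-2,4]  new=[0,4]  old=⊥  +wl: 2
  step 5. node 4  ⊔preds=[-2,4]  new=[-2,4]  old=⊥  +wl: 
  step 6. node 0  ⊔preds=[-2,4]  new=[-2,4]  stable
  step 7. node 1  ⊔preds=[-2,4]  new=[-2,4]  stable
  step 8. node 2  ⊔preds=[-2,4]  new=[-2,4]  stable

Least fixpoint reached:
  node 0: [-2,4]
  node 1: [-2,4]
  node 2: [-2,4]
  node 3: [0,4]
  node 4: [-2,4]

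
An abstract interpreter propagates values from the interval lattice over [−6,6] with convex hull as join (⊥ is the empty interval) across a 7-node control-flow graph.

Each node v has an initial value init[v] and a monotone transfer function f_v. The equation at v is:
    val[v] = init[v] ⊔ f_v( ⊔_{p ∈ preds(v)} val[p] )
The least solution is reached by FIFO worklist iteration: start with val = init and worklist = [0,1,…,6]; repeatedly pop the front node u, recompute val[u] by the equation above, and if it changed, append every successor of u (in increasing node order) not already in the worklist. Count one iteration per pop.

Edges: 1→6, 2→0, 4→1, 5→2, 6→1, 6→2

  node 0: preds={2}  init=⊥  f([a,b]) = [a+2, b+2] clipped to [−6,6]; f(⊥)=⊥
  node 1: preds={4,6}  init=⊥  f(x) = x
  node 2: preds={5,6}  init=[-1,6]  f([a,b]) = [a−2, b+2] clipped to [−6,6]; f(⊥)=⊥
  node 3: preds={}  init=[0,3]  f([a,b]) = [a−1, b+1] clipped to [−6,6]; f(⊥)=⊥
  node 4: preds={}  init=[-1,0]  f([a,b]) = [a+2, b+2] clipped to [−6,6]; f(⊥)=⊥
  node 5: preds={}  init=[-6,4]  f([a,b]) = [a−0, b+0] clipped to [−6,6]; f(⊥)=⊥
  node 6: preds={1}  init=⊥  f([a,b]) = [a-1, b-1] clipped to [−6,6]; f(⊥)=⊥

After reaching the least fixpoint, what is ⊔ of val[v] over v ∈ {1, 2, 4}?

Trace (23 dequeues):
  [1] u=0 | in [-1,6] | out [1,6] | prev ⊥ | push {}
  [2] u=1 | in [-1,0] | out [-1,0] | prev ⊥ | push {}
  [3] u=2 | in [-6,4] | out [-6,6] | prev [-1,6] | push {0}
  [4] u=3 | in ⊥ | out [0,3] | ==
  [5] u=4 | in ⊥ | out [-1,0] | ==
  [6] u=5 | in ⊥ | out [-6,4] | ==
  [7] u=6 | in [-1,0] | out [-2,-1] | prev ⊥ | push {1,2}
  [8] u=0 | in [-6,6] | out [-4,6] | prev [1,6] | push {}
  [9] u=1 | in [-2,0] | out [-2,0] | prev [-1,0] | push {6}
  [10] u=2 | in [-6,4] | out [-6,6] | ==
  [11] u=6 | in [-2,0] | out [-3,-1] | prev [-2,-1] | push {1,2}
  [12] u=1 | in [-3,0] | out [-3,0] | prev [-2,0] | push {6}
  [13] u=2 | in [-6,4] | out [-6,6] | ==
  [14] u=6 | in [-3,0] | out [-4,-1] | prev [-3,-1] | push {1,2}
  [15] u=1 | in [-4,0] | out [-4,0] | prev [-3,0] | push {6}
  [16] u=2 | in [-6,4] | out [-6,6] | ==
  [17] u=6 | in [-4,0] | out [-5,-1] | prev [-4,-1] | push {1,2}
  [18] u=1 | in [-5,0] | out [-5,0] | prev [-4,0] | push {6}
  [19] u=2 | in [-6,4] | out [-6,6] | ==
  [20] u=6 | in [-5,0] | out [-6,-1] | prev [-5,-1] | push {1,2}
  [21] u=1 | in [-6,0] | out [-6,0] | prev [-5,0] | push {6}
  [22] u=2 | in [-6,4] | out [-6,6] | ==
  [23] u=6 | in [-6,0] | out [-6,-1] | ==

Converged values:
  [0] [-4,6]
  [1] [-6,0]
  [2] [-6,6]
  [3] [0,3]
  [4] [-1,0]
  [5] [-6,4]
  [6] [-6,-1]

[-6,6]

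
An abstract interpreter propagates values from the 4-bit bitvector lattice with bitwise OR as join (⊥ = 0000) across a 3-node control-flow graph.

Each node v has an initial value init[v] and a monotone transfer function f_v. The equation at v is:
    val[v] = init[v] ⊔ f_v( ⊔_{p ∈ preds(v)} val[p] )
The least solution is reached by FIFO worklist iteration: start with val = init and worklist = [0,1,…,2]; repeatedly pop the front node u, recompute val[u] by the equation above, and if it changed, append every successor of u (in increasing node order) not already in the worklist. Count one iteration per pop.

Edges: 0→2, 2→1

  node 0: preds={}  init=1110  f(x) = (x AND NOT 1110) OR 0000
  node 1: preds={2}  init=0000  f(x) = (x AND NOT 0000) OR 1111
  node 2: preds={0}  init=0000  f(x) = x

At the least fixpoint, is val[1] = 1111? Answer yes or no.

Iteration log — 4 steps:
  step 1. node 0  ⊔preds=0000  new=1110  stable
  step 2. node 1  ⊔preds=0000  new=1111  old=0000  +wl: 
  step 3. node 2  ⊔preds=1110  new=1110  old=0000  +wl: 1
  step 4. node 1  ⊔preds=1110  new=1111  stable

Least fixpoint reached:
  node 0: 1110
  node 1: 1111
  node 2: 1110

yes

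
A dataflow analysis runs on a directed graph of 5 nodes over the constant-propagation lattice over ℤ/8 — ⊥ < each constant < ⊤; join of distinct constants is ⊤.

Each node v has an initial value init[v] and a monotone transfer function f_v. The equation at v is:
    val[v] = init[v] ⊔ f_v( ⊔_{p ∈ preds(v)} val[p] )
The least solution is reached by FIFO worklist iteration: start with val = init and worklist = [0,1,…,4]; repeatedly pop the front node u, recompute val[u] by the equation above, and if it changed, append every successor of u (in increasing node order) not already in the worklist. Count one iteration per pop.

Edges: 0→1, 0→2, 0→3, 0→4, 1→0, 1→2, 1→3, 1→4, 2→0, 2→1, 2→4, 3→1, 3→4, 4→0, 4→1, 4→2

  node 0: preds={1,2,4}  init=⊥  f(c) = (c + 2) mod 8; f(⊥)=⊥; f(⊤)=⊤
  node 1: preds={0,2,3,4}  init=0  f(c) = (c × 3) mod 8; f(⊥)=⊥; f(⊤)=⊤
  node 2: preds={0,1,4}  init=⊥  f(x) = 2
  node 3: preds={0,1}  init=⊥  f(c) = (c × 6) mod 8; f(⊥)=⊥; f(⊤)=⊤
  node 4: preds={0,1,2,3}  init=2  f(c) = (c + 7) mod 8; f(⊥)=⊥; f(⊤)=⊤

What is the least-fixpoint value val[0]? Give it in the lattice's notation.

Worklist (8 pops):
  #1 pop 0: in=⊤ → ⊤ (was ⊥); enqueue []
  #2 pop 1: in=⊤ → ⊤ (was 0); enqueue [0]
  #3 pop 2: in=⊤ → 2 (was ⊥); enqueue [1]
  #4 pop 3: in=⊤ → ⊤ (was ⊥); enqueue []
  #5 pop 4: in=⊤ → ⊤ (was 2); enqueue [2]
  #6 pop 0: in=⊤ → ⊤ (no change)
  #7 pop 1: in=⊤ → ⊤ (no change)
  #8 pop 2: in=⊤ → 2 (no change)

Fixpoint:
  val[0] = ⊤
  val[1] = ⊤
  val[2] = 2
  val[3] = ⊤
  val[4] = ⊤

⊤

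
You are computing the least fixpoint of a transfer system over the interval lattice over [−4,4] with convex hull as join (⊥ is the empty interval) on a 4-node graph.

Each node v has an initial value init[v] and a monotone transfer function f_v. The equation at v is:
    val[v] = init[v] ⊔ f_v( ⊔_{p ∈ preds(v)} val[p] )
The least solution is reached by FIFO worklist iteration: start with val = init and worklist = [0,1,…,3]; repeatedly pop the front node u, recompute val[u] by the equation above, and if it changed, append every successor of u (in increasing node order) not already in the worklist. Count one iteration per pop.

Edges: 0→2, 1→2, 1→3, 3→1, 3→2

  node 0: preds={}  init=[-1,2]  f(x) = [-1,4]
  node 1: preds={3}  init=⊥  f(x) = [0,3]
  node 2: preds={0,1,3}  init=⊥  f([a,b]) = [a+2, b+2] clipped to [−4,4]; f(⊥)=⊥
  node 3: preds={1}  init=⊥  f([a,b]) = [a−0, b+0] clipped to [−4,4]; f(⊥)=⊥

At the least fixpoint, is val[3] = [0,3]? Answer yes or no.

Trace (6 dequeues):
  [1] u=0 | in ⊥ | out [-1,4] | prev [-1,2] | push {}
  [2] u=1 | in ⊥ | out [0,3] | prev ⊥ | push {}
  [3] u=2 | in [-1,4] | out [1,4] | prev ⊥ | push {}
  [4] u=3 | in [0,3] | out [0,3] | prev ⊥ | push {1,2}
  [5] u=1 | in [0,3] | out [0,3] | ==
  [6] u=2 | in [-1,4] | out [1,4] | ==

Converged values:
  [0] [-1,4]
  [1] [0,3]
  [2] [1,4]
  [3] [0,3]

yes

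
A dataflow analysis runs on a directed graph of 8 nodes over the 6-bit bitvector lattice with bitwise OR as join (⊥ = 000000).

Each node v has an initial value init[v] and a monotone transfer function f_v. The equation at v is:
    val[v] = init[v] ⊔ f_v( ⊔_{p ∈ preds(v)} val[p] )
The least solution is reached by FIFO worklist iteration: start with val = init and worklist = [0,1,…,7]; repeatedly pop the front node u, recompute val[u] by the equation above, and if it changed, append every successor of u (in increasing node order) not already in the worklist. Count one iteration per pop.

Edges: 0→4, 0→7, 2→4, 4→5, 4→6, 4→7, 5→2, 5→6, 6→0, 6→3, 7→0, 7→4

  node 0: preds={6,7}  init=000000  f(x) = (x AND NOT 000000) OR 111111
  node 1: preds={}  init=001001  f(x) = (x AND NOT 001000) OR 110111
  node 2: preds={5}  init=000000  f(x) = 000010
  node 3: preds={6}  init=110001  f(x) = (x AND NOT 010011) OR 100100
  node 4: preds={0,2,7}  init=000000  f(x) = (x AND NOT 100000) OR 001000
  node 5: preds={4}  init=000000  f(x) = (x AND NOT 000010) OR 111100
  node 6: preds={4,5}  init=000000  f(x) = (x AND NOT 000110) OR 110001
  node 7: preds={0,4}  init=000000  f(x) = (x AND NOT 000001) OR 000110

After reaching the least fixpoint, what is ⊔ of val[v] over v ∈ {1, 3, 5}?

111111

Worklist (12 pops):
  #1 pop 0: in=000000 → 111111 (was 000000); enqueue []
  #2 pop 1: in=000000 → 111111 (was 001001); enqueue []
  #3 pop 2: in=000000 → 000010 (was 000000); enqueue []
  #4 pop 3: in=000000 → 110101 (was 110001); enqueue []
  #5 pop 4: in=111111 → 011111 (was 000000); enqueue []
  #6 pop 5: in=011111 → 111101 (was 000000); enqueue [2]
  #7 pop 6: in=111111 → 111001 (was 000000); enqueue [0,3]
  #8 pop 7: in=111111 → 111110 (was 000000); enqueue [4]
  #9 pop 2: in=111101 → 000010 (no change)
  #10 pop 0: in=111111 → 111111 (no change)
  #11 pop 3: in=111001 → 111101 (was 110101); enqueue []
  #12 pop 4: in=111111 → 011111 (no change)

Fixpoint:
  val[0] = 111111
  val[1] = 111111
  val[2] = 000010
  val[3] = 111101
  val[4] = 011111
  val[5] = 111101
  val[6] = 111001
  val[7] = 111110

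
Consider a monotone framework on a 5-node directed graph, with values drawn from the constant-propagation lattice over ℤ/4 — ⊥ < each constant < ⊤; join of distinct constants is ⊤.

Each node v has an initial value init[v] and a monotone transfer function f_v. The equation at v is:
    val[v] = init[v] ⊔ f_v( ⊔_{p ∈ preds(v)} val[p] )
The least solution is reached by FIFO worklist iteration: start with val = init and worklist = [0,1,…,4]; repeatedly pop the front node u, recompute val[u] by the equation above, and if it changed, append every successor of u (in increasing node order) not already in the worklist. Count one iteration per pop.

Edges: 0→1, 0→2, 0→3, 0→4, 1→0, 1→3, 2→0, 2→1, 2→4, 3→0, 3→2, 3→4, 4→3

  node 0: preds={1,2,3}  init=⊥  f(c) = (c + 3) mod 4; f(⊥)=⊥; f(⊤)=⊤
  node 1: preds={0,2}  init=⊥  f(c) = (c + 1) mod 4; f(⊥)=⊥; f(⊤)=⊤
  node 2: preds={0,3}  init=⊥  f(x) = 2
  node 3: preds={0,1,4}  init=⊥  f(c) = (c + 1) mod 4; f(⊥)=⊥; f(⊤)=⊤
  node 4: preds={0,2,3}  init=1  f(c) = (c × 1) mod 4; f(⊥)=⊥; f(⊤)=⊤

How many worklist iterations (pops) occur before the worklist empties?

15

Trace (15 dequeues):
  [1] u=0 | in ⊥ | out ⊥ | ==
  [2] u=1 | in ⊥ | out ⊥ | ==
  [3] u=2 | in ⊥ | out 2 | prev ⊥ | push {0,1}
  [4] u=3 | in 1 | out 2 | prev ⊥ | push {2}
  [5] u=4 | in 2 | out ⊤ | prev 1 | push {3}
  [6] u=0 | in 2 | out 1 | prev ⊥ | push {4}
  [7] u=1 | in ⊤ | out ⊤ | prev ⊥ | push {0}
  [8] u=2 | in ⊤ | out 2 | ==
  [9] u=3 | in ⊤ | out ⊤ | prev 2 | push {2}
  [10] u=4 | in ⊤ | out ⊤ | ==
  [11] u=0 | in ⊤ | out ⊤ | prev 1 | push {1,3,4}
  [12] u=2 | in ⊤ | out 2 | ==
  [13] u=1 | in ⊤ | out ⊤ | ==
  [14] u=3 | in ⊤ | out ⊤ | ==
  [15] u=4 | in ⊤ | out ⊤ | ==

Converged values:
  [0] ⊤
  [1] ⊤
  [2] 2
  [3] ⊤
  [4] ⊤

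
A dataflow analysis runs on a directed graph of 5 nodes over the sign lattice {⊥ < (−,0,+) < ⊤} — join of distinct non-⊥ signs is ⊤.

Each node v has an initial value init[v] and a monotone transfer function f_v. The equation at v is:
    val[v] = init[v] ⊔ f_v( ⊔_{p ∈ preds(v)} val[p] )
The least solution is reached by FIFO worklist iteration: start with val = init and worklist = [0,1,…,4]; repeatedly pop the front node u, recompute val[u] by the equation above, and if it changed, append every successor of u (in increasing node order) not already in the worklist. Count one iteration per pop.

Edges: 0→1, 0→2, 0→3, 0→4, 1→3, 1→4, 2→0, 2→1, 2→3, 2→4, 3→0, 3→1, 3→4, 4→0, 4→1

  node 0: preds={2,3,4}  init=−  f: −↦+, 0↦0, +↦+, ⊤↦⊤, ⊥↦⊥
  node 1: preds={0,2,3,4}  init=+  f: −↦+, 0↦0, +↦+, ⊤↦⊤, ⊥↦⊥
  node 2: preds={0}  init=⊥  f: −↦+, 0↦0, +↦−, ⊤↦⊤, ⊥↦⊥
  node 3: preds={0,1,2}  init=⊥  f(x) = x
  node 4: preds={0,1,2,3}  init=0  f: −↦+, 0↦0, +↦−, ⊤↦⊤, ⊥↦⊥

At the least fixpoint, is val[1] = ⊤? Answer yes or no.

yes

Trace (7 dequeues):
  [1] u=0 | in 0 | out ⊤ | prev − | push {}
  [2] u=1 | in ⊤ | out ⊤ | prev + | push {}
  [3] u=2 | in ⊤ | out ⊤ | prev ⊥ | push {0,1}
  [4] u=3 | in ⊤ | out ⊤ | prev ⊥ | push {}
  [5] u=4 | in ⊤ | out ⊤ | prev 0 | push {}
  [6] u=0 | in ⊤ | out ⊤ | ==
  [7] u=1 | in ⊤ | out ⊤ | ==

Converged values:
  [0] ⊤
  [1] ⊤
  [2] ⊤
  [3] ⊤
  [4] ⊤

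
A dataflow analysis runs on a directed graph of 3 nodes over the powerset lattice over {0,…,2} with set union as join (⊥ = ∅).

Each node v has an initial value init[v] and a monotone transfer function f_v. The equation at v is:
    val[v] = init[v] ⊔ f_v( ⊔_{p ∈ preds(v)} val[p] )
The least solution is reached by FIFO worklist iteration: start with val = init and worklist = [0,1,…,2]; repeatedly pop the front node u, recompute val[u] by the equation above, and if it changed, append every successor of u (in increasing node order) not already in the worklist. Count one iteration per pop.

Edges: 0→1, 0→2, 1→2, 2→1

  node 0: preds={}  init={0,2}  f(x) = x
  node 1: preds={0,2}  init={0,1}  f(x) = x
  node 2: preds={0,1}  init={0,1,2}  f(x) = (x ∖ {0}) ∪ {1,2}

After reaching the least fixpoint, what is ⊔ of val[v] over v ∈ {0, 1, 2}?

Trace (3 dequeues):
  [1] u=0 | in {} | out {0,2} | ==
  [2] u=1 | in {0,1,2} | out {0,1,2} | prev {0,1} | push {}
  [3] u=2 | in {0,1,2} | out {0,1,2} | ==

Converged values:
  [0] {0,2}
  [1] {0,1,2}
  [2] {0,1,2}

{0,1,2}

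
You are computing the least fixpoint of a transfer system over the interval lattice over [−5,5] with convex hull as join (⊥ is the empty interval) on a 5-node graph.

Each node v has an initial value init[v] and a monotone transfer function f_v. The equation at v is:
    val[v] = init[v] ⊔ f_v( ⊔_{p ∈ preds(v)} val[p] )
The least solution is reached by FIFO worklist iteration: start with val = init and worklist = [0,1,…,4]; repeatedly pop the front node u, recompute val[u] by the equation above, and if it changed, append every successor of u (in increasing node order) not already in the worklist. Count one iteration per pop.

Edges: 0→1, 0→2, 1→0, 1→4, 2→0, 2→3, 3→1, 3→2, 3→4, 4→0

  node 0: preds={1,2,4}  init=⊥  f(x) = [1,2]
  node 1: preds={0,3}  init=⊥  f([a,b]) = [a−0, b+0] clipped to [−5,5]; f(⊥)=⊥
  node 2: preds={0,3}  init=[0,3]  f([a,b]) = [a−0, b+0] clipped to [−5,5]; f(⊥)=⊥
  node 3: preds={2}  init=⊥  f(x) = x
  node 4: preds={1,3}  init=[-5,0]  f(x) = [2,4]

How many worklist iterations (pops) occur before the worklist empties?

10

Trace (10 dequeues):
  [1] u=0 | in [-5,3] | out [1,2] | prev ⊥ | push {}
  [2] u=1 | in [1,2] | out [1,2] | prev ⊥ | push {0}
  [3] u=2 | in [1,2] | out [0,3] | ==
  [4] u=3 | in [0,3] | out [0,3] | prev ⊥ | push {1,2}
  [5] u=4 | in [0,3] | out [-5,4] | prev [-5,0] | push {}
  [6] u=0 | in [-5,4] | out [1,2] | ==
  [7] u=1 | in [0,3] | out [0,3] | prev [1,2] | push {0,4}
  [8] u=2 | in [0,3] | out [0,3] | ==
  [9] u=0 | in [-5,4] | out [1,2] | ==
  [10] u=4 | in [0,3] | out [-5,4] | ==

Converged values:
  [0] [1,2]
  [1] [0,3]
  [2] [0,3]
  [3] [0,3]
  [4] [-5,4]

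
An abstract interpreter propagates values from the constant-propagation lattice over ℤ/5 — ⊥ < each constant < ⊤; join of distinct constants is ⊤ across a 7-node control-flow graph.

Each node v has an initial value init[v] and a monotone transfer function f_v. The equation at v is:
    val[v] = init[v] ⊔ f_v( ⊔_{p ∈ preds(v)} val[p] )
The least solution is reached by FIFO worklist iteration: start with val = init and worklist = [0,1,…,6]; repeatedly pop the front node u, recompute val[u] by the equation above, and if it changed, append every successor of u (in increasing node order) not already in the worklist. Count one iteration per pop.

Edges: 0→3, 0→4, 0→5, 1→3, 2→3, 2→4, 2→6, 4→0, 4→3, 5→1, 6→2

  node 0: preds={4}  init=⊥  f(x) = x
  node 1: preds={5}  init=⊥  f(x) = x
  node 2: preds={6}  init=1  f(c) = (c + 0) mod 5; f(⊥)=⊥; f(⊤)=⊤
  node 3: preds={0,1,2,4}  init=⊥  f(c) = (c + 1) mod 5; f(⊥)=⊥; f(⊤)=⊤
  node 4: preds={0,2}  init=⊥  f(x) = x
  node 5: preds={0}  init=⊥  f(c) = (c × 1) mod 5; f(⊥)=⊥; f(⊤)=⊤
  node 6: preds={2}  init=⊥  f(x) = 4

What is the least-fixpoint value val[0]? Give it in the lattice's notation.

Trace (21 dequeues):
  [1] u=0 | in ⊥ | out ⊥ | ==
  [2] u=1 | in ⊥ | out ⊥ | ==
  [3] u=2 | in ⊥ | out 1 | ==
  [4] u=3 | in 1 | out 2 | prev ⊥ | push {}
  [5] u=4 | in 1 | out 1 | prev ⊥ | push {0,3}
  [6] u=5 | in ⊥ | out ⊥ | ==
  [7] u=6 | in 1 | out 4 | prev ⊥ | push {2}
  [8] u=0 | in 1 | out 1 | prev ⊥ | push {4,5}
  [9] u=3 | in 1 | out 2 | ==
  [10] u=2 | in 4 | out ⊤ | prev 1 | push {3,6}
  [11] u=4 | in ⊤ | out ⊤ | prev 1 | push {0}
  [12] u=5 | in 1 | out 1 | prev ⊥ | push {1}
  [13] u=3 | in ⊤ | out ⊤ | prev 2 | push {}
  [14] u=6 | in ⊤ | out 4 | ==
  [15] u=0 | in ⊤ | out ⊤ | prev 1 | push {3,4,5}
  [16] u=1 | in 1 | out 1 | prev ⊥ | push {}
  [17] u=3 | in ⊤ | out ⊤ | ==
  [18] u=4 | in ⊤ | out ⊤ | ==
  [19] u=5 | in ⊤ | out ⊤ | prev 1 | push {1}
  [20] u=1 | in ⊤ | out ⊤ | prev 1 | push {3}
  [21] u=3 | in ⊤ | out ⊤ | ==

Converged values:
  [0] ⊤
  [1] ⊤
  [2] ⊤
  [3] ⊤
  [4] ⊤
  [5] ⊤
  [6] 4

⊤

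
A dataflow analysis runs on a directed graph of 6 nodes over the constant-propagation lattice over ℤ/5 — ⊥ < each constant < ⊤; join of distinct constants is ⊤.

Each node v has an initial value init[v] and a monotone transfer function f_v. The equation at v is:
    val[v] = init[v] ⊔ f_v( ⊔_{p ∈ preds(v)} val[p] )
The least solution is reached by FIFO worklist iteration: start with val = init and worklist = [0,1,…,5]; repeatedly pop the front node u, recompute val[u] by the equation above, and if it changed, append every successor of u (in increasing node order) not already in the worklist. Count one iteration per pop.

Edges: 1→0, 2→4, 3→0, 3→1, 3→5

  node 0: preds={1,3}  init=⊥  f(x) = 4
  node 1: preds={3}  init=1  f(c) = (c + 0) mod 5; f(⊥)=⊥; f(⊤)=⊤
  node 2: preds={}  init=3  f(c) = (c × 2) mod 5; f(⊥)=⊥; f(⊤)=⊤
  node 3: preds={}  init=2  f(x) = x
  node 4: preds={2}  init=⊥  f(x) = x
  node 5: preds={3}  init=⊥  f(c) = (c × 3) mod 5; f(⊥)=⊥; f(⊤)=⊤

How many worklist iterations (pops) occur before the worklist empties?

7

Iteration log — 7 steps:
  step 1. node 0  ⊔preds=⊤  new=4  old=⊥  +wl: 
  step 2. node 1  ⊔preds=2  new=⊤  old=1  +wl: 0
  step 3. node 2  ⊔preds=⊥  new=3  stable
  step 4. node 3  ⊔preds=⊥  new=2  stable
  step 5. node 4  ⊔preds=3  new=3  old=⊥  +wl: 
  step 6. node 5  ⊔preds=2  new=1  old=⊥  +wl: 
  step 7. node 0  ⊔preds=⊤  new=4  stable

Least fixpoint reached:
  node 0: 4
  node 1: ⊤
  node 2: 3
  node 3: 2
  node 4: 3
  node 5: 1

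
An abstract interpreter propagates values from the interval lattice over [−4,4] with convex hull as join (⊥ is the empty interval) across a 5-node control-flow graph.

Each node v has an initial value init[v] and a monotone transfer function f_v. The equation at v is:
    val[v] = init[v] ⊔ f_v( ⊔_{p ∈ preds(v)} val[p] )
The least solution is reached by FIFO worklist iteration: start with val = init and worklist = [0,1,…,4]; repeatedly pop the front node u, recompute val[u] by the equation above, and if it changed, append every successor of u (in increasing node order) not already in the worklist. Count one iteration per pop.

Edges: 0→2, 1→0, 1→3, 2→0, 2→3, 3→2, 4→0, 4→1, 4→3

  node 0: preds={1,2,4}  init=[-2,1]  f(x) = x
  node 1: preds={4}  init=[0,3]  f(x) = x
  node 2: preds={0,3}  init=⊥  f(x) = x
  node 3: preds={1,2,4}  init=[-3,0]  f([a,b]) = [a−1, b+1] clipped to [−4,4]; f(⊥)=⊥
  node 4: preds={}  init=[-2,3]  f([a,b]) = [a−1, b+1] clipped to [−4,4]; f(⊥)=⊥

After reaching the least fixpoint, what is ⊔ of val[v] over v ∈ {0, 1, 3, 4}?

[-4,4]

Trace (10 dequeues):
  [1] u=0 | in [-2,3] | out [-2,3] | prev [-2,1] | push {}
  [2] u=1 | in [-2,3] | out [-2,3] | prev [0,3] | push {0}
  [3] u=2 | in [-3,3] | out [-3,3] | prev ⊥ | push {}
  [4] u=3 | in [-3,3] | out [-4,4] | prev [-3,0] | push {2}
  [5] u=4 | in ⊥ | out [-2,3] | ==
  [6] u=0 | in [-3,3] | out [-3,3] | prev [-2,3] | push {}
  [7] u=2 | in [-4,4] | out [-4,4] | prev [-3,3] | push {0,3}
  [8] u=0 | in [-4,4] | out [-4,4] | prev [-3,3] | push {2}
  [9] u=3 | in [-4,4] | out [-4,4] | ==
  [10] u=2 | in [-4,4] | out [-4,4] | ==

Converged values:
  [0] [-4,4]
  [1] [-2,3]
  [2] [-4,4]
  [3] [-4,4]
  [4] [-2,3]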